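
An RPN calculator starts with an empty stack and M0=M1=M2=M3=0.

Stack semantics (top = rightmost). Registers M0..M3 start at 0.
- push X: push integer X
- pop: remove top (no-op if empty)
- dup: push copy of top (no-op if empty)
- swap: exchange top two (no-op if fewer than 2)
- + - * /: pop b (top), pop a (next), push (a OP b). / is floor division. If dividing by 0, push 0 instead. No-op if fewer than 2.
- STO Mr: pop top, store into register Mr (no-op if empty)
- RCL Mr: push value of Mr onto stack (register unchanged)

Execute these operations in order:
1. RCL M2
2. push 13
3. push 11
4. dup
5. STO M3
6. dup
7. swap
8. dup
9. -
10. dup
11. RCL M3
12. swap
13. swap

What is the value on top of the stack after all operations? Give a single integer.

Answer: 11

Derivation:
After op 1 (RCL M2): stack=[0] mem=[0,0,0,0]
After op 2 (push 13): stack=[0,13] mem=[0,0,0,0]
After op 3 (push 11): stack=[0,13,11] mem=[0,0,0,0]
After op 4 (dup): stack=[0,13,11,11] mem=[0,0,0,0]
After op 5 (STO M3): stack=[0,13,11] mem=[0,0,0,11]
After op 6 (dup): stack=[0,13,11,11] mem=[0,0,0,11]
After op 7 (swap): stack=[0,13,11,11] mem=[0,0,0,11]
After op 8 (dup): stack=[0,13,11,11,11] mem=[0,0,0,11]
After op 9 (-): stack=[0,13,11,0] mem=[0,0,0,11]
After op 10 (dup): stack=[0,13,11,0,0] mem=[0,0,0,11]
After op 11 (RCL M3): stack=[0,13,11,0,0,11] mem=[0,0,0,11]
After op 12 (swap): stack=[0,13,11,0,11,0] mem=[0,0,0,11]
After op 13 (swap): stack=[0,13,11,0,0,11] mem=[0,0,0,11]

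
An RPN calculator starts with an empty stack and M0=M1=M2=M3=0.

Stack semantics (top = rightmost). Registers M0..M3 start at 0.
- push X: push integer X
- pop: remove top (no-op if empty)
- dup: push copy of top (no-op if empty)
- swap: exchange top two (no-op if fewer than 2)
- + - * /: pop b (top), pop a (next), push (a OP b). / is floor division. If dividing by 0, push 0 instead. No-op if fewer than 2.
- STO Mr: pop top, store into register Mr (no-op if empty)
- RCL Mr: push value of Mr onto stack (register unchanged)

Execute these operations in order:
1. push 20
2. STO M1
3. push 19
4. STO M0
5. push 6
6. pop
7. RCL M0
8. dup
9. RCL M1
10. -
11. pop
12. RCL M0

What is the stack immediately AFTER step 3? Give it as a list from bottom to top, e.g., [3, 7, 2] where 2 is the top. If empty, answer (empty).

After op 1 (push 20): stack=[20] mem=[0,0,0,0]
After op 2 (STO M1): stack=[empty] mem=[0,20,0,0]
After op 3 (push 19): stack=[19] mem=[0,20,0,0]

[19]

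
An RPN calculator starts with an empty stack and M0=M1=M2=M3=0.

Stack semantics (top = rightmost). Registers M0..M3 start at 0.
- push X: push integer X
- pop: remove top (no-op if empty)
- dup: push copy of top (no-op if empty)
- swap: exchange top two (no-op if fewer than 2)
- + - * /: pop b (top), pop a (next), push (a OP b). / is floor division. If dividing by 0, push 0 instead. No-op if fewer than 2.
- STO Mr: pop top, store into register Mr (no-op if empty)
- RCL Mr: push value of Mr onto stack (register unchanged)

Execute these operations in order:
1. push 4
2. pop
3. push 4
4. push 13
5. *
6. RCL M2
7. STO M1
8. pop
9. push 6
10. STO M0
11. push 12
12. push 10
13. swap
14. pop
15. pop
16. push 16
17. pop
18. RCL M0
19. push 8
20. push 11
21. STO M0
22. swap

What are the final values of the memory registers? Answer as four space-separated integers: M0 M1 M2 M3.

After op 1 (push 4): stack=[4] mem=[0,0,0,0]
After op 2 (pop): stack=[empty] mem=[0,0,0,0]
After op 3 (push 4): stack=[4] mem=[0,0,0,0]
After op 4 (push 13): stack=[4,13] mem=[0,0,0,0]
After op 5 (*): stack=[52] mem=[0,0,0,0]
After op 6 (RCL M2): stack=[52,0] mem=[0,0,0,0]
After op 7 (STO M1): stack=[52] mem=[0,0,0,0]
After op 8 (pop): stack=[empty] mem=[0,0,0,0]
After op 9 (push 6): stack=[6] mem=[0,0,0,0]
After op 10 (STO M0): stack=[empty] mem=[6,0,0,0]
After op 11 (push 12): stack=[12] mem=[6,0,0,0]
After op 12 (push 10): stack=[12,10] mem=[6,0,0,0]
After op 13 (swap): stack=[10,12] mem=[6,0,0,0]
After op 14 (pop): stack=[10] mem=[6,0,0,0]
After op 15 (pop): stack=[empty] mem=[6,0,0,0]
After op 16 (push 16): stack=[16] mem=[6,0,0,0]
After op 17 (pop): stack=[empty] mem=[6,0,0,0]
After op 18 (RCL M0): stack=[6] mem=[6,0,0,0]
After op 19 (push 8): stack=[6,8] mem=[6,0,0,0]
After op 20 (push 11): stack=[6,8,11] mem=[6,0,0,0]
After op 21 (STO M0): stack=[6,8] mem=[11,0,0,0]
After op 22 (swap): stack=[8,6] mem=[11,0,0,0]

Answer: 11 0 0 0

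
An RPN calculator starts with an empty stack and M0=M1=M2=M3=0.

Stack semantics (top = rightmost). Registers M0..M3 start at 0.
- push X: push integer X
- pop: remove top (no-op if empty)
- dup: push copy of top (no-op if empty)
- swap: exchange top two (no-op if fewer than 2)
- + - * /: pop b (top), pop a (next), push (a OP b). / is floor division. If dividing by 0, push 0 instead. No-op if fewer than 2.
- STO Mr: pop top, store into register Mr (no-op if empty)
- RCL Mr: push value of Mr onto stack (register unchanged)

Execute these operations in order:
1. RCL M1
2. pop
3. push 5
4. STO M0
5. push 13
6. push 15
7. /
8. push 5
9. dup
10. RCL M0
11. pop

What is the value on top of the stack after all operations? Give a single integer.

After op 1 (RCL M1): stack=[0] mem=[0,0,0,0]
After op 2 (pop): stack=[empty] mem=[0,0,0,0]
After op 3 (push 5): stack=[5] mem=[0,0,0,0]
After op 4 (STO M0): stack=[empty] mem=[5,0,0,0]
After op 5 (push 13): stack=[13] mem=[5,0,0,0]
After op 6 (push 15): stack=[13,15] mem=[5,0,0,0]
After op 7 (/): stack=[0] mem=[5,0,0,0]
After op 8 (push 5): stack=[0,5] mem=[5,0,0,0]
After op 9 (dup): stack=[0,5,5] mem=[5,0,0,0]
After op 10 (RCL M0): stack=[0,5,5,5] mem=[5,0,0,0]
After op 11 (pop): stack=[0,5,5] mem=[5,0,0,0]

Answer: 5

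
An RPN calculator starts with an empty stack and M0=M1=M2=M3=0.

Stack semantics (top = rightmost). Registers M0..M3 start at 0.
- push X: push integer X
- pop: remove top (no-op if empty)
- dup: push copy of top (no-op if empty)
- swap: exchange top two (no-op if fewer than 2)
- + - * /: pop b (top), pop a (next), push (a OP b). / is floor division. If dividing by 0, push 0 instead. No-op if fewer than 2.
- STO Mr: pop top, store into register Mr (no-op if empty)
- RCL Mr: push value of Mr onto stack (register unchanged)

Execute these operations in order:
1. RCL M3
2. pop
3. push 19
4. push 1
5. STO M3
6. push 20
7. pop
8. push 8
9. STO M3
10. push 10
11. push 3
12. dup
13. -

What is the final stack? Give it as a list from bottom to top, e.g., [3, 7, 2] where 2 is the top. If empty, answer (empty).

After op 1 (RCL M3): stack=[0] mem=[0,0,0,0]
After op 2 (pop): stack=[empty] mem=[0,0,0,0]
After op 3 (push 19): stack=[19] mem=[0,0,0,0]
After op 4 (push 1): stack=[19,1] mem=[0,0,0,0]
After op 5 (STO M3): stack=[19] mem=[0,0,0,1]
After op 6 (push 20): stack=[19,20] mem=[0,0,0,1]
After op 7 (pop): stack=[19] mem=[0,0,0,1]
After op 8 (push 8): stack=[19,8] mem=[0,0,0,1]
After op 9 (STO M3): stack=[19] mem=[0,0,0,8]
After op 10 (push 10): stack=[19,10] mem=[0,0,0,8]
After op 11 (push 3): stack=[19,10,3] mem=[0,0,0,8]
After op 12 (dup): stack=[19,10,3,3] mem=[0,0,0,8]
After op 13 (-): stack=[19,10,0] mem=[0,0,0,8]

Answer: [19, 10, 0]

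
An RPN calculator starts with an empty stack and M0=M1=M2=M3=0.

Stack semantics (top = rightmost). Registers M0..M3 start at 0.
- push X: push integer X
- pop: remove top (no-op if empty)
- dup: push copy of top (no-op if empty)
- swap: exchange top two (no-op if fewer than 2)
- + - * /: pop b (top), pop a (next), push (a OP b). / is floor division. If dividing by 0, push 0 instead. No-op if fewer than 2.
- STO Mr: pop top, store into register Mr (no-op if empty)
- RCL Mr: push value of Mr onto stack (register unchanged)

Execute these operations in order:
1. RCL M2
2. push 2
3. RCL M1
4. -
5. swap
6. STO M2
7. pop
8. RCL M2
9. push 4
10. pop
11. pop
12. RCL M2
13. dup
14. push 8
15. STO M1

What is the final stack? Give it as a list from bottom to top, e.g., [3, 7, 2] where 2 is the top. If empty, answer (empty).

Answer: [0, 0]

Derivation:
After op 1 (RCL M2): stack=[0] mem=[0,0,0,0]
After op 2 (push 2): stack=[0,2] mem=[0,0,0,0]
After op 3 (RCL M1): stack=[0,2,0] mem=[0,0,0,0]
After op 4 (-): stack=[0,2] mem=[0,0,0,0]
After op 5 (swap): stack=[2,0] mem=[0,0,0,0]
After op 6 (STO M2): stack=[2] mem=[0,0,0,0]
After op 7 (pop): stack=[empty] mem=[0,0,0,0]
After op 8 (RCL M2): stack=[0] mem=[0,0,0,0]
After op 9 (push 4): stack=[0,4] mem=[0,0,0,0]
After op 10 (pop): stack=[0] mem=[0,0,0,0]
After op 11 (pop): stack=[empty] mem=[0,0,0,0]
After op 12 (RCL M2): stack=[0] mem=[0,0,0,0]
After op 13 (dup): stack=[0,0] mem=[0,0,0,0]
After op 14 (push 8): stack=[0,0,8] mem=[0,0,0,0]
After op 15 (STO M1): stack=[0,0] mem=[0,8,0,0]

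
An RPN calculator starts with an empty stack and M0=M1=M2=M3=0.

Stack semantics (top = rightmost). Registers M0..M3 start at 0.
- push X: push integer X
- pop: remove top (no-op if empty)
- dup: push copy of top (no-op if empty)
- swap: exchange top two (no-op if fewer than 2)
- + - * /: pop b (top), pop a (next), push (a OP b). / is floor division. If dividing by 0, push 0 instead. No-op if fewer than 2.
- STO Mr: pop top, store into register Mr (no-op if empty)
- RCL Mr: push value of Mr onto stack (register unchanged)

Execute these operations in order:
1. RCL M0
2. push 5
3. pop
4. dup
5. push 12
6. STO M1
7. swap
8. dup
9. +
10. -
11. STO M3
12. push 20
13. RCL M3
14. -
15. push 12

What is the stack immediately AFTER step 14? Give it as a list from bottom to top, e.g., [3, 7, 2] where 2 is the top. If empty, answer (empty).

After op 1 (RCL M0): stack=[0] mem=[0,0,0,0]
After op 2 (push 5): stack=[0,5] mem=[0,0,0,0]
After op 3 (pop): stack=[0] mem=[0,0,0,0]
After op 4 (dup): stack=[0,0] mem=[0,0,0,0]
After op 5 (push 12): stack=[0,0,12] mem=[0,0,0,0]
After op 6 (STO M1): stack=[0,0] mem=[0,12,0,0]
After op 7 (swap): stack=[0,0] mem=[0,12,0,0]
After op 8 (dup): stack=[0,0,0] mem=[0,12,0,0]
After op 9 (+): stack=[0,0] mem=[0,12,0,0]
After op 10 (-): stack=[0] mem=[0,12,0,0]
After op 11 (STO M3): stack=[empty] mem=[0,12,0,0]
After op 12 (push 20): stack=[20] mem=[0,12,0,0]
After op 13 (RCL M3): stack=[20,0] mem=[0,12,0,0]
After op 14 (-): stack=[20] mem=[0,12,0,0]

[20]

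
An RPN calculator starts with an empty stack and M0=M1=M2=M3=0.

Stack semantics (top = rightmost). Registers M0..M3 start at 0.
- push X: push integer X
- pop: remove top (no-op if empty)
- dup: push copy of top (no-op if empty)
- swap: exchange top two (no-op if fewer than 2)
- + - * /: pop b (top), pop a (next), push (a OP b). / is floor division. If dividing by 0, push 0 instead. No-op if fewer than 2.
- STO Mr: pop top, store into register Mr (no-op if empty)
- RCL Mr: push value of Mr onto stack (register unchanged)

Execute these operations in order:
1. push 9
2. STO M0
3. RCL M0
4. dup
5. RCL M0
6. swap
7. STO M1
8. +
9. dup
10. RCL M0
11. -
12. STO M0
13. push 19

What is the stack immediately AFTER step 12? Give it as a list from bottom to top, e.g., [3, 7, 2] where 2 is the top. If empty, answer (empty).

After op 1 (push 9): stack=[9] mem=[0,0,0,0]
After op 2 (STO M0): stack=[empty] mem=[9,0,0,0]
After op 3 (RCL M0): stack=[9] mem=[9,0,0,0]
After op 4 (dup): stack=[9,9] mem=[9,0,0,0]
After op 5 (RCL M0): stack=[9,9,9] mem=[9,0,0,0]
After op 6 (swap): stack=[9,9,9] mem=[9,0,0,0]
After op 7 (STO M1): stack=[9,9] mem=[9,9,0,0]
After op 8 (+): stack=[18] mem=[9,9,0,0]
After op 9 (dup): stack=[18,18] mem=[9,9,0,0]
After op 10 (RCL M0): stack=[18,18,9] mem=[9,9,0,0]
After op 11 (-): stack=[18,9] mem=[9,9,0,0]
After op 12 (STO M0): stack=[18] mem=[9,9,0,0]

[18]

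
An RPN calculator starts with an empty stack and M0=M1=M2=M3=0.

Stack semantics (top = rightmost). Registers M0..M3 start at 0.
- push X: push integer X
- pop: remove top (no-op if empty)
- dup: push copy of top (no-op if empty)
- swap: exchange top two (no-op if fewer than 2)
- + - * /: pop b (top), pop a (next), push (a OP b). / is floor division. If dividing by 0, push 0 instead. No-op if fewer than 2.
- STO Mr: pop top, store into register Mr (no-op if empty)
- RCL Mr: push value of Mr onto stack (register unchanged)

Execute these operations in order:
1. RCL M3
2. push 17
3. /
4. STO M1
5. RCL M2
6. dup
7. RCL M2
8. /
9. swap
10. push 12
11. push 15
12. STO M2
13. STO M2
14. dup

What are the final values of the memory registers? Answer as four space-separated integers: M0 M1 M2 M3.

After op 1 (RCL M3): stack=[0] mem=[0,0,0,0]
After op 2 (push 17): stack=[0,17] mem=[0,0,0,0]
After op 3 (/): stack=[0] mem=[0,0,0,0]
After op 4 (STO M1): stack=[empty] mem=[0,0,0,0]
After op 5 (RCL M2): stack=[0] mem=[0,0,0,0]
After op 6 (dup): stack=[0,0] mem=[0,0,0,0]
After op 7 (RCL M2): stack=[0,0,0] mem=[0,0,0,0]
After op 8 (/): stack=[0,0] mem=[0,0,0,0]
After op 9 (swap): stack=[0,0] mem=[0,0,0,0]
After op 10 (push 12): stack=[0,0,12] mem=[0,0,0,0]
After op 11 (push 15): stack=[0,0,12,15] mem=[0,0,0,0]
After op 12 (STO M2): stack=[0,0,12] mem=[0,0,15,0]
After op 13 (STO M2): stack=[0,0] mem=[0,0,12,0]
After op 14 (dup): stack=[0,0,0] mem=[0,0,12,0]

Answer: 0 0 12 0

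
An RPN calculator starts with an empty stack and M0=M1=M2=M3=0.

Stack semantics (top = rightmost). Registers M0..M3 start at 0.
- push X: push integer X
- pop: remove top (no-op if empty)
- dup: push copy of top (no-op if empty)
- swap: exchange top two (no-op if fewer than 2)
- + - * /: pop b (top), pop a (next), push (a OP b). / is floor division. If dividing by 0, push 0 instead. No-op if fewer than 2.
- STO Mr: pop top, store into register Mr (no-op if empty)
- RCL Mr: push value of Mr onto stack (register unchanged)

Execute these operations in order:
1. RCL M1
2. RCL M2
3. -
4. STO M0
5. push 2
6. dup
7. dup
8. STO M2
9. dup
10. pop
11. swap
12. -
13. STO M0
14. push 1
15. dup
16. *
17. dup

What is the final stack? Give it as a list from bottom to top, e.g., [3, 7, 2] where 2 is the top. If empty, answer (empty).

Answer: [1, 1]

Derivation:
After op 1 (RCL M1): stack=[0] mem=[0,0,0,0]
After op 2 (RCL M2): stack=[0,0] mem=[0,0,0,0]
After op 3 (-): stack=[0] mem=[0,0,0,0]
After op 4 (STO M0): stack=[empty] mem=[0,0,0,0]
After op 5 (push 2): stack=[2] mem=[0,0,0,0]
After op 6 (dup): stack=[2,2] mem=[0,0,0,0]
After op 7 (dup): stack=[2,2,2] mem=[0,0,0,0]
After op 8 (STO M2): stack=[2,2] mem=[0,0,2,0]
After op 9 (dup): stack=[2,2,2] mem=[0,0,2,0]
After op 10 (pop): stack=[2,2] mem=[0,0,2,0]
After op 11 (swap): stack=[2,2] mem=[0,0,2,0]
After op 12 (-): stack=[0] mem=[0,0,2,0]
After op 13 (STO M0): stack=[empty] mem=[0,0,2,0]
After op 14 (push 1): stack=[1] mem=[0,0,2,0]
After op 15 (dup): stack=[1,1] mem=[0,0,2,0]
After op 16 (*): stack=[1] mem=[0,0,2,0]
After op 17 (dup): stack=[1,1] mem=[0,0,2,0]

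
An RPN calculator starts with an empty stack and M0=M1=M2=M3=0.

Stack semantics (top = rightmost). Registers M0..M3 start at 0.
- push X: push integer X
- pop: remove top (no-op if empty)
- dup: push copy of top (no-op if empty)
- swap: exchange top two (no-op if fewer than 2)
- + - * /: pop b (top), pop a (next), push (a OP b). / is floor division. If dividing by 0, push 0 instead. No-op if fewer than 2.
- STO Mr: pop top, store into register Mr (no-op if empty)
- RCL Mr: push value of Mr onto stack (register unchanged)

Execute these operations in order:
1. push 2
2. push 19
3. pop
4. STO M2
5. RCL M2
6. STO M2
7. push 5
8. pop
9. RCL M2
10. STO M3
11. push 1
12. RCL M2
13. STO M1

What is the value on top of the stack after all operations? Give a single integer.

Answer: 1

Derivation:
After op 1 (push 2): stack=[2] mem=[0,0,0,0]
After op 2 (push 19): stack=[2,19] mem=[0,0,0,0]
After op 3 (pop): stack=[2] mem=[0,0,0,0]
After op 4 (STO M2): stack=[empty] mem=[0,0,2,0]
After op 5 (RCL M2): stack=[2] mem=[0,0,2,0]
After op 6 (STO M2): stack=[empty] mem=[0,0,2,0]
After op 7 (push 5): stack=[5] mem=[0,0,2,0]
After op 8 (pop): stack=[empty] mem=[0,0,2,0]
After op 9 (RCL M2): stack=[2] mem=[0,0,2,0]
After op 10 (STO M3): stack=[empty] mem=[0,0,2,2]
After op 11 (push 1): stack=[1] mem=[0,0,2,2]
After op 12 (RCL M2): stack=[1,2] mem=[0,0,2,2]
After op 13 (STO M1): stack=[1] mem=[0,2,2,2]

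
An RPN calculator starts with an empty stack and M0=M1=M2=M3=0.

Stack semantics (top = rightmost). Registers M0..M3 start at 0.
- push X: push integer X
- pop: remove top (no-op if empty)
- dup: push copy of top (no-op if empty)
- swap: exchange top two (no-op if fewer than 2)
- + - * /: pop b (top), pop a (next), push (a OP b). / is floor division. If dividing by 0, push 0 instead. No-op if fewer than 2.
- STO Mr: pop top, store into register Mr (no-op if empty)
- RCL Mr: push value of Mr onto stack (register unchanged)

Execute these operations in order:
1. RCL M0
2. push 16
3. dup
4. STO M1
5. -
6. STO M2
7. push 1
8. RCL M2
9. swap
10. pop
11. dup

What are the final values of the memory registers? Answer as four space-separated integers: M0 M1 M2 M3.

Answer: 0 16 -16 0

Derivation:
After op 1 (RCL M0): stack=[0] mem=[0,0,0,0]
After op 2 (push 16): stack=[0,16] mem=[0,0,0,0]
After op 3 (dup): stack=[0,16,16] mem=[0,0,0,0]
After op 4 (STO M1): stack=[0,16] mem=[0,16,0,0]
After op 5 (-): stack=[-16] mem=[0,16,0,0]
After op 6 (STO M2): stack=[empty] mem=[0,16,-16,0]
After op 7 (push 1): stack=[1] mem=[0,16,-16,0]
After op 8 (RCL M2): stack=[1,-16] mem=[0,16,-16,0]
After op 9 (swap): stack=[-16,1] mem=[0,16,-16,0]
After op 10 (pop): stack=[-16] mem=[0,16,-16,0]
After op 11 (dup): stack=[-16,-16] mem=[0,16,-16,0]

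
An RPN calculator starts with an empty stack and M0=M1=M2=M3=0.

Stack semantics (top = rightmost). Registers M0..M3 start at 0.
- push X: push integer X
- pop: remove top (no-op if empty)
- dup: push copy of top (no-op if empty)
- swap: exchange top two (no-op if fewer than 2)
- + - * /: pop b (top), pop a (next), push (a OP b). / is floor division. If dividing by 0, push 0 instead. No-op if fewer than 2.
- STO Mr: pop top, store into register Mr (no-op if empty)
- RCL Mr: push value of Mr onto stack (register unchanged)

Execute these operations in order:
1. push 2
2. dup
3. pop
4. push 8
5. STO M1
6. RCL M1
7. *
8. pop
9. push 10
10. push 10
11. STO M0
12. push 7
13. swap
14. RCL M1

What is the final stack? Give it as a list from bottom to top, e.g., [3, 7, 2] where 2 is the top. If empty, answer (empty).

After op 1 (push 2): stack=[2] mem=[0,0,0,0]
After op 2 (dup): stack=[2,2] mem=[0,0,0,0]
After op 3 (pop): stack=[2] mem=[0,0,0,0]
After op 4 (push 8): stack=[2,8] mem=[0,0,0,0]
After op 5 (STO M1): stack=[2] mem=[0,8,0,0]
After op 6 (RCL M1): stack=[2,8] mem=[0,8,0,0]
After op 7 (*): stack=[16] mem=[0,8,0,0]
After op 8 (pop): stack=[empty] mem=[0,8,0,0]
After op 9 (push 10): stack=[10] mem=[0,8,0,0]
After op 10 (push 10): stack=[10,10] mem=[0,8,0,0]
After op 11 (STO M0): stack=[10] mem=[10,8,0,0]
After op 12 (push 7): stack=[10,7] mem=[10,8,0,0]
After op 13 (swap): stack=[7,10] mem=[10,8,0,0]
After op 14 (RCL M1): stack=[7,10,8] mem=[10,8,0,0]

Answer: [7, 10, 8]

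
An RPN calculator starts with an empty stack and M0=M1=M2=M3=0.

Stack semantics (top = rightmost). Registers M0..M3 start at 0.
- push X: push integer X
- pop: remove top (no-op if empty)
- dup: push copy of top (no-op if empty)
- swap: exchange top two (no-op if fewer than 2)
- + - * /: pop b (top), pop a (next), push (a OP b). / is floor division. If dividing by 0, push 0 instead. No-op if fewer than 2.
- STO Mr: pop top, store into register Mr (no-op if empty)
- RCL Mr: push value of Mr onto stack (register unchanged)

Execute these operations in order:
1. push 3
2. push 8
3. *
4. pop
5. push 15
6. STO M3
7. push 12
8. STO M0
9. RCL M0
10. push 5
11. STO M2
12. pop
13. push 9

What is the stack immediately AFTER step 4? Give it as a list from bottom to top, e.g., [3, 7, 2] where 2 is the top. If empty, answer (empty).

After op 1 (push 3): stack=[3] mem=[0,0,0,0]
After op 2 (push 8): stack=[3,8] mem=[0,0,0,0]
After op 3 (*): stack=[24] mem=[0,0,0,0]
After op 4 (pop): stack=[empty] mem=[0,0,0,0]

(empty)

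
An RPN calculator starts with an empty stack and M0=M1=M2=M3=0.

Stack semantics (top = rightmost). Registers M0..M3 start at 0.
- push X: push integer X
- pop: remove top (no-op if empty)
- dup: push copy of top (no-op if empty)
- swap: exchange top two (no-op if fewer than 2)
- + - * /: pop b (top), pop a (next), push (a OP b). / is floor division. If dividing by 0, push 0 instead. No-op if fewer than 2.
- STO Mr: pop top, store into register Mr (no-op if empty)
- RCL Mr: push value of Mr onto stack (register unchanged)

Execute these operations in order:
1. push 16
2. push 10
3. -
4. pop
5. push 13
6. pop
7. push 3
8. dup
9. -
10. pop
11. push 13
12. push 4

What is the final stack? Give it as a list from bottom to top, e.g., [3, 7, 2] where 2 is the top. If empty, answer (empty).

Answer: [13, 4]

Derivation:
After op 1 (push 16): stack=[16] mem=[0,0,0,0]
After op 2 (push 10): stack=[16,10] mem=[0,0,0,0]
After op 3 (-): stack=[6] mem=[0,0,0,0]
After op 4 (pop): stack=[empty] mem=[0,0,0,0]
After op 5 (push 13): stack=[13] mem=[0,0,0,0]
After op 6 (pop): stack=[empty] mem=[0,0,0,0]
After op 7 (push 3): stack=[3] mem=[0,0,0,0]
After op 8 (dup): stack=[3,3] mem=[0,0,0,0]
After op 9 (-): stack=[0] mem=[0,0,0,0]
After op 10 (pop): stack=[empty] mem=[0,0,0,0]
After op 11 (push 13): stack=[13] mem=[0,0,0,0]
After op 12 (push 4): stack=[13,4] mem=[0,0,0,0]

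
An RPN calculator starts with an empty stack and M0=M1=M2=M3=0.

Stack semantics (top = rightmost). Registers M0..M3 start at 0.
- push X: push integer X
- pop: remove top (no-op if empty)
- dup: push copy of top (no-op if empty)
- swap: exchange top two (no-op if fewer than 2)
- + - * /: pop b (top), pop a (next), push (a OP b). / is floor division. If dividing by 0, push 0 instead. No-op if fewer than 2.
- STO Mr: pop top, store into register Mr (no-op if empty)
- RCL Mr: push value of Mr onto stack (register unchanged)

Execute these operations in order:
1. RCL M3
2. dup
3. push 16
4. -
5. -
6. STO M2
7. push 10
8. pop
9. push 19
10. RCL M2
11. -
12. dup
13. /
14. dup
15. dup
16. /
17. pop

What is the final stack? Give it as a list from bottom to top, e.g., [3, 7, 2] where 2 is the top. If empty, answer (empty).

After op 1 (RCL M3): stack=[0] mem=[0,0,0,0]
After op 2 (dup): stack=[0,0] mem=[0,0,0,0]
After op 3 (push 16): stack=[0,0,16] mem=[0,0,0,0]
After op 4 (-): stack=[0,-16] mem=[0,0,0,0]
After op 5 (-): stack=[16] mem=[0,0,0,0]
After op 6 (STO M2): stack=[empty] mem=[0,0,16,0]
After op 7 (push 10): stack=[10] mem=[0,0,16,0]
After op 8 (pop): stack=[empty] mem=[0,0,16,0]
After op 9 (push 19): stack=[19] mem=[0,0,16,0]
After op 10 (RCL M2): stack=[19,16] mem=[0,0,16,0]
After op 11 (-): stack=[3] mem=[0,0,16,0]
After op 12 (dup): stack=[3,3] mem=[0,0,16,0]
After op 13 (/): stack=[1] mem=[0,0,16,0]
After op 14 (dup): stack=[1,1] mem=[0,0,16,0]
After op 15 (dup): stack=[1,1,1] mem=[0,0,16,0]
After op 16 (/): stack=[1,1] mem=[0,0,16,0]
After op 17 (pop): stack=[1] mem=[0,0,16,0]

Answer: [1]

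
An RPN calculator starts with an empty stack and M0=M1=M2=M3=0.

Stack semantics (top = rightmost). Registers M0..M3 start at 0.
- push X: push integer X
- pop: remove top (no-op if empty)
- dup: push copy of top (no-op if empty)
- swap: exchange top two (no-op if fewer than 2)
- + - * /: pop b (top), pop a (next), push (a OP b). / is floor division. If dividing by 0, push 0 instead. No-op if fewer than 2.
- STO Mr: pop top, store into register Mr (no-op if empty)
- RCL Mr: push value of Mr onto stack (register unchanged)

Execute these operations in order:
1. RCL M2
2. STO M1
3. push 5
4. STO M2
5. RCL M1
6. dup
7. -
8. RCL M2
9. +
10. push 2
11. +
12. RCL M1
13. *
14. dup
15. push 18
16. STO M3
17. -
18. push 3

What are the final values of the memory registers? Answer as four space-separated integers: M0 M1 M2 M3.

After op 1 (RCL M2): stack=[0] mem=[0,0,0,0]
After op 2 (STO M1): stack=[empty] mem=[0,0,0,0]
After op 3 (push 5): stack=[5] mem=[0,0,0,0]
After op 4 (STO M2): stack=[empty] mem=[0,0,5,0]
After op 5 (RCL M1): stack=[0] mem=[0,0,5,0]
After op 6 (dup): stack=[0,0] mem=[0,0,5,0]
After op 7 (-): stack=[0] mem=[0,0,5,0]
After op 8 (RCL M2): stack=[0,5] mem=[0,0,5,0]
After op 9 (+): stack=[5] mem=[0,0,5,0]
After op 10 (push 2): stack=[5,2] mem=[0,0,5,0]
After op 11 (+): stack=[7] mem=[0,0,5,0]
After op 12 (RCL M1): stack=[7,0] mem=[0,0,5,0]
After op 13 (*): stack=[0] mem=[0,0,5,0]
After op 14 (dup): stack=[0,0] mem=[0,0,5,0]
After op 15 (push 18): stack=[0,0,18] mem=[0,0,5,0]
After op 16 (STO M3): stack=[0,0] mem=[0,0,5,18]
After op 17 (-): stack=[0] mem=[0,0,5,18]
After op 18 (push 3): stack=[0,3] mem=[0,0,5,18]

Answer: 0 0 5 18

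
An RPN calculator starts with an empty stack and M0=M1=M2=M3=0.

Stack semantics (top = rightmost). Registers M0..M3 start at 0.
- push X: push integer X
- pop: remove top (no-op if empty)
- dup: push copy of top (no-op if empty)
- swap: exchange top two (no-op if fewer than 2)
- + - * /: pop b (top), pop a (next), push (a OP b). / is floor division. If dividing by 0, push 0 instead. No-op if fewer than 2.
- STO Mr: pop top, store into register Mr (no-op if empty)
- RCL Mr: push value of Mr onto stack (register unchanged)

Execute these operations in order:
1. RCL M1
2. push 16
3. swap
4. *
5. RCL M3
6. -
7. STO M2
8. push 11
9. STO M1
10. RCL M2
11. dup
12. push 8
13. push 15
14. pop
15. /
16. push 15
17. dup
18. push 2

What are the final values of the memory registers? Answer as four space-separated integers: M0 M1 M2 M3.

Answer: 0 11 0 0

Derivation:
After op 1 (RCL M1): stack=[0] mem=[0,0,0,0]
After op 2 (push 16): stack=[0,16] mem=[0,0,0,0]
After op 3 (swap): stack=[16,0] mem=[0,0,0,0]
After op 4 (*): stack=[0] mem=[0,0,0,0]
After op 5 (RCL M3): stack=[0,0] mem=[0,0,0,0]
After op 6 (-): stack=[0] mem=[0,0,0,0]
After op 7 (STO M2): stack=[empty] mem=[0,0,0,0]
After op 8 (push 11): stack=[11] mem=[0,0,0,0]
After op 9 (STO M1): stack=[empty] mem=[0,11,0,0]
After op 10 (RCL M2): stack=[0] mem=[0,11,0,0]
After op 11 (dup): stack=[0,0] mem=[0,11,0,0]
After op 12 (push 8): stack=[0,0,8] mem=[0,11,0,0]
After op 13 (push 15): stack=[0,0,8,15] mem=[0,11,0,0]
After op 14 (pop): stack=[0,0,8] mem=[0,11,0,0]
After op 15 (/): stack=[0,0] mem=[0,11,0,0]
After op 16 (push 15): stack=[0,0,15] mem=[0,11,0,0]
After op 17 (dup): stack=[0,0,15,15] mem=[0,11,0,0]
After op 18 (push 2): stack=[0,0,15,15,2] mem=[0,11,0,0]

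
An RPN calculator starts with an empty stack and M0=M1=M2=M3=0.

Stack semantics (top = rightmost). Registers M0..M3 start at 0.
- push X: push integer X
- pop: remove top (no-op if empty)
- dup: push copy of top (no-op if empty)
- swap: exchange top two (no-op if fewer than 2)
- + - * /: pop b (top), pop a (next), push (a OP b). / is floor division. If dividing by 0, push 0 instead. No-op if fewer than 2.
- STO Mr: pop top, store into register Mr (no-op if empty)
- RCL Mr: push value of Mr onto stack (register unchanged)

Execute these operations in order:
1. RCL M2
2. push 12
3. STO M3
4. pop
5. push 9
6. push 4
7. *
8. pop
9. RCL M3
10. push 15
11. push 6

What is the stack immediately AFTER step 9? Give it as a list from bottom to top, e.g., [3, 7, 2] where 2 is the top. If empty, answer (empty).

After op 1 (RCL M2): stack=[0] mem=[0,0,0,0]
After op 2 (push 12): stack=[0,12] mem=[0,0,0,0]
After op 3 (STO M3): stack=[0] mem=[0,0,0,12]
After op 4 (pop): stack=[empty] mem=[0,0,0,12]
After op 5 (push 9): stack=[9] mem=[0,0,0,12]
After op 6 (push 4): stack=[9,4] mem=[0,0,0,12]
After op 7 (*): stack=[36] mem=[0,0,0,12]
After op 8 (pop): stack=[empty] mem=[0,0,0,12]
After op 9 (RCL M3): stack=[12] mem=[0,0,0,12]

[12]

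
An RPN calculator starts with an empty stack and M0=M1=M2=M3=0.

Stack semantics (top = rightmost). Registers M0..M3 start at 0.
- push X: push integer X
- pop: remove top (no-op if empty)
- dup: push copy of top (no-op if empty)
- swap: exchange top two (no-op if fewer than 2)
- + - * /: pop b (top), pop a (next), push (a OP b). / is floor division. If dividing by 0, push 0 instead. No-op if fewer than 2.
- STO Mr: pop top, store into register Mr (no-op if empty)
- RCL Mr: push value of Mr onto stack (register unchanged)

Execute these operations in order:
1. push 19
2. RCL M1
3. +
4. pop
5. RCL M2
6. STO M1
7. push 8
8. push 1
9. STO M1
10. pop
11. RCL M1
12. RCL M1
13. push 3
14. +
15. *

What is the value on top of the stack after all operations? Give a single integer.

Answer: 4

Derivation:
After op 1 (push 19): stack=[19] mem=[0,0,0,0]
After op 2 (RCL M1): stack=[19,0] mem=[0,0,0,0]
After op 3 (+): stack=[19] mem=[0,0,0,0]
After op 4 (pop): stack=[empty] mem=[0,0,0,0]
After op 5 (RCL M2): stack=[0] mem=[0,0,0,0]
After op 6 (STO M1): stack=[empty] mem=[0,0,0,0]
After op 7 (push 8): stack=[8] mem=[0,0,0,0]
After op 8 (push 1): stack=[8,1] mem=[0,0,0,0]
After op 9 (STO M1): stack=[8] mem=[0,1,0,0]
After op 10 (pop): stack=[empty] mem=[0,1,0,0]
After op 11 (RCL M1): stack=[1] mem=[0,1,0,0]
After op 12 (RCL M1): stack=[1,1] mem=[0,1,0,0]
After op 13 (push 3): stack=[1,1,3] mem=[0,1,0,0]
After op 14 (+): stack=[1,4] mem=[0,1,0,0]
After op 15 (*): stack=[4] mem=[0,1,0,0]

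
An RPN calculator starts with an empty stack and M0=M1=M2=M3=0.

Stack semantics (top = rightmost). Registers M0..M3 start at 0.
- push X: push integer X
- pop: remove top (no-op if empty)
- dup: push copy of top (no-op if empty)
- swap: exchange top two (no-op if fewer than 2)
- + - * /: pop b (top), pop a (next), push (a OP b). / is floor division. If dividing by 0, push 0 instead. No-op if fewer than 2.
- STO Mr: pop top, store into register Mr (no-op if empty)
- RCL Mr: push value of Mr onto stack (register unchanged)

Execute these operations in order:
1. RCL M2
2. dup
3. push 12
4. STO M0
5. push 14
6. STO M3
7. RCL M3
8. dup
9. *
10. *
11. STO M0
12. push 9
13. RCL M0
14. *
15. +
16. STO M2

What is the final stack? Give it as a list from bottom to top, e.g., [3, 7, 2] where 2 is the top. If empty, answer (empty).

Answer: (empty)

Derivation:
After op 1 (RCL M2): stack=[0] mem=[0,0,0,0]
After op 2 (dup): stack=[0,0] mem=[0,0,0,0]
After op 3 (push 12): stack=[0,0,12] mem=[0,0,0,0]
After op 4 (STO M0): stack=[0,0] mem=[12,0,0,0]
After op 5 (push 14): stack=[0,0,14] mem=[12,0,0,0]
After op 6 (STO M3): stack=[0,0] mem=[12,0,0,14]
After op 7 (RCL M3): stack=[0,0,14] mem=[12,0,0,14]
After op 8 (dup): stack=[0,0,14,14] mem=[12,0,0,14]
After op 9 (*): stack=[0,0,196] mem=[12,0,0,14]
After op 10 (*): stack=[0,0] mem=[12,0,0,14]
After op 11 (STO M0): stack=[0] mem=[0,0,0,14]
After op 12 (push 9): stack=[0,9] mem=[0,0,0,14]
After op 13 (RCL M0): stack=[0,9,0] mem=[0,0,0,14]
After op 14 (*): stack=[0,0] mem=[0,0,0,14]
After op 15 (+): stack=[0] mem=[0,0,0,14]
After op 16 (STO M2): stack=[empty] mem=[0,0,0,14]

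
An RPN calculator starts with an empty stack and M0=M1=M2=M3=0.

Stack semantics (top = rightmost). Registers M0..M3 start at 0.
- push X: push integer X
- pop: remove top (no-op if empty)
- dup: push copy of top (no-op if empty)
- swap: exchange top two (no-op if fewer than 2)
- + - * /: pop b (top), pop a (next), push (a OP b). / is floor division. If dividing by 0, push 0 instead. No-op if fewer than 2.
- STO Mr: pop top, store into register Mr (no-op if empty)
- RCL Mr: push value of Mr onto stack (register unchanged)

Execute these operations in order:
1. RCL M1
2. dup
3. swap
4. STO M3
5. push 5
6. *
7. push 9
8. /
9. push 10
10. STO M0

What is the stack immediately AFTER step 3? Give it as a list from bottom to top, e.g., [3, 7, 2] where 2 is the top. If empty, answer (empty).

After op 1 (RCL M1): stack=[0] mem=[0,0,0,0]
After op 2 (dup): stack=[0,0] mem=[0,0,0,0]
After op 3 (swap): stack=[0,0] mem=[0,0,0,0]

[0, 0]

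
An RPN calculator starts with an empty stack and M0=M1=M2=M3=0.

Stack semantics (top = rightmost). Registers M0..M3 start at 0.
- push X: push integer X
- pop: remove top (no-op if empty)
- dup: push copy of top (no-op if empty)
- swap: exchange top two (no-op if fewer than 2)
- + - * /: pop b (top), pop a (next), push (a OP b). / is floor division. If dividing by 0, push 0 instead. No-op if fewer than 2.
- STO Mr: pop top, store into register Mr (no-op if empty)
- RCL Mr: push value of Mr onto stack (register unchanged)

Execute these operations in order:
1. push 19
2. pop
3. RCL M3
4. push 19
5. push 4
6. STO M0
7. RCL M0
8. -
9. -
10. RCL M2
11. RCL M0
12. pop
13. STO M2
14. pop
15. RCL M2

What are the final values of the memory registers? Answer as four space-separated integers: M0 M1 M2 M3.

After op 1 (push 19): stack=[19] mem=[0,0,0,0]
After op 2 (pop): stack=[empty] mem=[0,0,0,0]
After op 3 (RCL M3): stack=[0] mem=[0,0,0,0]
After op 4 (push 19): stack=[0,19] mem=[0,0,0,0]
After op 5 (push 4): stack=[0,19,4] mem=[0,0,0,0]
After op 6 (STO M0): stack=[0,19] mem=[4,0,0,0]
After op 7 (RCL M0): stack=[0,19,4] mem=[4,0,0,0]
After op 8 (-): stack=[0,15] mem=[4,0,0,0]
After op 9 (-): stack=[-15] mem=[4,0,0,0]
After op 10 (RCL M2): stack=[-15,0] mem=[4,0,0,0]
After op 11 (RCL M0): stack=[-15,0,4] mem=[4,0,0,0]
After op 12 (pop): stack=[-15,0] mem=[4,0,0,0]
After op 13 (STO M2): stack=[-15] mem=[4,0,0,0]
After op 14 (pop): stack=[empty] mem=[4,0,0,0]
After op 15 (RCL M2): stack=[0] mem=[4,0,0,0]

Answer: 4 0 0 0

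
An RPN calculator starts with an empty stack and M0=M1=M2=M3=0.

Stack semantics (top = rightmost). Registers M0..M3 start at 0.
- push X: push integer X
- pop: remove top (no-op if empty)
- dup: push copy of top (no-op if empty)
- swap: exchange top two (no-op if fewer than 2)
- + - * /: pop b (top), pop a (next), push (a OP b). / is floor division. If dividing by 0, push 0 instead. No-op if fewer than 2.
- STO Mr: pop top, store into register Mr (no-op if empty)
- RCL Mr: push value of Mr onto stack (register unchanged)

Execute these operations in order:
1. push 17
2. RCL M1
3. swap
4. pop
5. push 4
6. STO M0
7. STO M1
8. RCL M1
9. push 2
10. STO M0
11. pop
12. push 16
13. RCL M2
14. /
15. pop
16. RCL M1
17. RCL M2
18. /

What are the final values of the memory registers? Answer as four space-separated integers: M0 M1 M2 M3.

Answer: 2 0 0 0

Derivation:
After op 1 (push 17): stack=[17] mem=[0,0,0,0]
After op 2 (RCL M1): stack=[17,0] mem=[0,0,0,0]
After op 3 (swap): stack=[0,17] mem=[0,0,0,0]
After op 4 (pop): stack=[0] mem=[0,0,0,0]
After op 5 (push 4): stack=[0,4] mem=[0,0,0,0]
After op 6 (STO M0): stack=[0] mem=[4,0,0,0]
After op 7 (STO M1): stack=[empty] mem=[4,0,0,0]
After op 8 (RCL M1): stack=[0] mem=[4,0,0,0]
After op 9 (push 2): stack=[0,2] mem=[4,0,0,0]
After op 10 (STO M0): stack=[0] mem=[2,0,0,0]
After op 11 (pop): stack=[empty] mem=[2,0,0,0]
After op 12 (push 16): stack=[16] mem=[2,0,0,0]
After op 13 (RCL M2): stack=[16,0] mem=[2,0,0,0]
After op 14 (/): stack=[0] mem=[2,0,0,0]
After op 15 (pop): stack=[empty] mem=[2,0,0,0]
After op 16 (RCL M1): stack=[0] mem=[2,0,0,0]
After op 17 (RCL M2): stack=[0,0] mem=[2,0,0,0]
After op 18 (/): stack=[0] mem=[2,0,0,0]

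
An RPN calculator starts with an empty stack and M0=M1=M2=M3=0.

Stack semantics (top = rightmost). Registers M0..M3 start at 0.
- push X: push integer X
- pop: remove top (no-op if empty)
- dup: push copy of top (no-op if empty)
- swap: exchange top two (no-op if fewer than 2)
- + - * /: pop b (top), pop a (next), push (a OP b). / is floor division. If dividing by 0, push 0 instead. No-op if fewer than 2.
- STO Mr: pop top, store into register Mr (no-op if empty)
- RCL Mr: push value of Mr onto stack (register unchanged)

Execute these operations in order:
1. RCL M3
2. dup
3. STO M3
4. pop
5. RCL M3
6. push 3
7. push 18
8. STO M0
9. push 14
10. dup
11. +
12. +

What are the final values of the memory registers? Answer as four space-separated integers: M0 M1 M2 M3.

Answer: 18 0 0 0

Derivation:
After op 1 (RCL M3): stack=[0] mem=[0,0,0,0]
After op 2 (dup): stack=[0,0] mem=[0,0,0,0]
After op 3 (STO M3): stack=[0] mem=[0,0,0,0]
After op 4 (pop): stack=[empty] mem=[0,0,0,0]
After op 5 (RCL M3): stack=[0] mem=[0,0,0,0]
After op 6 (push 3): stack=[0,3] mem=[0,0,0,0]
After op 7 (push 18): stack=[0,3,18] mem=[0,0,0,0]
After op 8 (STO M0): stack=[0,3] mem=[18,0,0,0]
After op 9 (push 14): stack=[0,3,14] mem=[18,0,0,0]
After op 10 (dup): stack=[0,3,14,14] mem=[18,0,0,0]
After op 11 (+): stack=[0,3,28] mem=[18,0,0,0]
After op 12 (+): stack=[0,31] mem=[18,0,0,0]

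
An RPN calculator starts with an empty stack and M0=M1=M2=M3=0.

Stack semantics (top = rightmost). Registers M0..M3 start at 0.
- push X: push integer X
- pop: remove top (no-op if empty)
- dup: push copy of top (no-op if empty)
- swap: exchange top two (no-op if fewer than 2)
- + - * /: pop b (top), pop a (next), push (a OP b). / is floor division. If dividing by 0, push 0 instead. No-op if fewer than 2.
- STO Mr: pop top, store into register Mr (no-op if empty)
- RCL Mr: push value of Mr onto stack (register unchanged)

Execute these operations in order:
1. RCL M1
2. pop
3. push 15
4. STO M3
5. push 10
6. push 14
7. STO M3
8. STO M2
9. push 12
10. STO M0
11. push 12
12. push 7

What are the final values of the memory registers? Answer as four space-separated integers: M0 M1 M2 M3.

After op 1 (RCL M1): stack=[0] mem=[0,0,0,0]
After op 2 (pop): stack=[empty] mem=[0,0,0,0]
After op 3 (push 15): stack=[15] mem=[0,0,0,0]
After op 4 (STO M3): stack=[empty] mem=[0,0,0,15]
After op 5 (push 10): stack=[10] mem=[0,0,0,15]
After op 6 (push 14): stack=[10,14] mem=[0,0,0,15]
After op 7 (STO M3): stack=[10] mem=[0,0,0,14]
After op 8 (STO M2): stack=[empty] mem=[0,0,10,14]
After op 9 (push 12): stack=[12] mem=[0,0,10,14]
After op 10 (STO M0): stack=[empty] mem=[12,0,10,14]
After op 11 (push 12): stack=[12] mem=[12,0,10,14]
After op 12 (push 7): stack=[12,7] mem=[12,0,10,14]

Answer: 12 0 10 14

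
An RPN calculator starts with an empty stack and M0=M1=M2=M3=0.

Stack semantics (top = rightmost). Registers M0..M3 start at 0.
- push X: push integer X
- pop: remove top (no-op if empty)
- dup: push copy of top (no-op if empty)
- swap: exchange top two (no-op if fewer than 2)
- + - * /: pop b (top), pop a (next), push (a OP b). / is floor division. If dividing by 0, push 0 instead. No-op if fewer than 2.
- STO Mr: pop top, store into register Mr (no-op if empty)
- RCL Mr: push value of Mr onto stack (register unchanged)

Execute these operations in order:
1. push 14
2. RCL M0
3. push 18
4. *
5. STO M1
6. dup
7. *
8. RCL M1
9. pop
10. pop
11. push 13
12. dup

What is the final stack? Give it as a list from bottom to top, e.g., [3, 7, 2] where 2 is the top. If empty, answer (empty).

Answer: [13, 13]

Derivation:
After op 1 (push 14): stack=[14] mem=[0,0,0,0]
After op 2 (RCL M0): stack=[14,0] mem=[0,0,0,0]
After op 3 (push 18): stack=[14,0,18] mem=[0,0,0,0]
After op 4 (*): stack=[14,0] mem=[0,0,0,0]
After op 5 (STO M1): stack=[14] mem=[0,0,0,0]
After op 6 (dup): stack=[14,14] mem=[0,0,0,0]
After op 7 (*): stack=[196] mem=[0,0,0,0]
After op 8 (RCL M1): stack=[196,0] mem=[0,0,0,0]
After op 9 (pop): stack=[196] mem=[0,0,0,0]
After op 10 (pop): stack=[empty] mem=[0,0,0,0]
After op 11 (push 13): stack=[13] mem=[0,0,0,0]
After op 12 (dup): stack=[13,13] mem=[0,0,0,0]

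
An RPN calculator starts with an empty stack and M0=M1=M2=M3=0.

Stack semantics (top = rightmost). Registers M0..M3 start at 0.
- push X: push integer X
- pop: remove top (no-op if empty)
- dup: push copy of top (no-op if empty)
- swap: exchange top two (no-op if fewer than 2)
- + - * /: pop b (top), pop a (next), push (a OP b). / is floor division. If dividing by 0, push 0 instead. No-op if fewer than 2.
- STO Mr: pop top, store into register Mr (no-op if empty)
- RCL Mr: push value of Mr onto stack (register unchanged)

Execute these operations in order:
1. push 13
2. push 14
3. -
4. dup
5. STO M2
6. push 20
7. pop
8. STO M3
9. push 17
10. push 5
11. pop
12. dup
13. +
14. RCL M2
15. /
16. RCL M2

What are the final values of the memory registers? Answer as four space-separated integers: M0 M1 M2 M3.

Answer: 0 0 -1 -1

Derivation:
After op 1 (push 13): stack=[13] mem=[0,0,0,0]
After op 2 (push 14): stack=[13,14] mem=[0,0,0,0]
After op 3 (-): stack=[-1] mem=[0,0,0,0]
After op 4 (dup): stack=[-1,-1] mem=[0,0,0,0]
After op 5 (STO M2): stack=[-1] mem=[0,0,-1,0]
After op 6 (push 20): stack=[-1,20] mem=[0,0,-1,0]
After op 7 (pop): stack=[-1] mem=[0,0,-1,0]
After op 8 (STO M3): stack=[empty] mem=[0,0,-1,-1]
After op 9 (push 17): stack=[17] mem=[0,0,-1,-1]
After op 10 (push 5): stack=[17,5] mem=[0,0,-1,-1]
After op 11 (pop): stack=[17] mem=[0,0,-1,-1]
After op 12 (dup): stack=[17,17] mem=[0,0,-1,-1]
After op 13 (+): stack=[34] mem=[0,0,-1,-1]
After op 14 (RCL M2): stack=[34,-1] mem=[0,0,-1,-1]
After op 15 (/): stack=[-34] mem=[0,0,-1,-1]
After op 16 (RCL M2): stack=[-34,-1] mem=[0,0,-1,-1]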